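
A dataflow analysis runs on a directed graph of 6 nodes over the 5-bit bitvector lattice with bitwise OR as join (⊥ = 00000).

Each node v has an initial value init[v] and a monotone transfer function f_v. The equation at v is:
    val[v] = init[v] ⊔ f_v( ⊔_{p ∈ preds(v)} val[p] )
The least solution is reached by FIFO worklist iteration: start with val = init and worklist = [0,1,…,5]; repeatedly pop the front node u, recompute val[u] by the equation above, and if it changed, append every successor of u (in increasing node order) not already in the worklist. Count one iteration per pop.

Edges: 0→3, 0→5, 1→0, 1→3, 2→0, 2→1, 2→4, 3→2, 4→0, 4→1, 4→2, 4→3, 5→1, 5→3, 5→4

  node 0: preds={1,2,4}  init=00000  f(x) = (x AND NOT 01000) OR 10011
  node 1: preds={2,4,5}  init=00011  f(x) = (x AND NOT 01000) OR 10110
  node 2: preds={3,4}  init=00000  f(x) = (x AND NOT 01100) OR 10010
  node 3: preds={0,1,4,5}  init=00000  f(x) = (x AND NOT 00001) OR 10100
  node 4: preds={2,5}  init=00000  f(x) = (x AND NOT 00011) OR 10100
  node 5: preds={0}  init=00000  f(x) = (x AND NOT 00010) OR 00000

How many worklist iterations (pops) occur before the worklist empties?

15

Iteration log — 15 steps:
  step 1. node 0  ⊔preds=00011  new=10011  old=00000  +wl: 
  step 2. node 1  ⊔preds=00000  new=10111  old=00011  +wl: 0
  step 3. node 2  ⊔preds=00000  new=10010  old=00000  +wl: 1
  step 4. node 3  ⊔preds=10111  new=10110  old=00000  +wl: 2
  step 5. node 4  ⊔preds=10010  new=10100  old=00000  +wl: 3
  step 6. node 5  ⊔preds=10011  new=10001  old=00000  +wl: 4
  step 7. node 0  ⊔preds=10111  new=10111  old=10011  +wl: 5
  step 8. node 1  ⊔preds=10111  new=10111  stable
  step 9. node 2  ⊔preds=10110  new=10010  stable
  step 10. node 3  ⊔preds=10111  new=10110  stable
  step 11. node 4  ⊔preds=10011  new=10100  stable
  step 12. node 5  ⊔preds=10111  new=10101  old=10001  +wl: 1,3,4
  step 13. node 1  ⊔preds=10111  new=10111  stable
  step 14. node 3  ⊔preds=10111  new=10110  stable
  step 15. node 4  ⊔preds=10111  new=10100  stable

Least fixpoint reached:
  node 0: 10111
  node 1: 10111
  node 2: 10010
  node 3: 10110
  node 4: 10100
  node 5: 10101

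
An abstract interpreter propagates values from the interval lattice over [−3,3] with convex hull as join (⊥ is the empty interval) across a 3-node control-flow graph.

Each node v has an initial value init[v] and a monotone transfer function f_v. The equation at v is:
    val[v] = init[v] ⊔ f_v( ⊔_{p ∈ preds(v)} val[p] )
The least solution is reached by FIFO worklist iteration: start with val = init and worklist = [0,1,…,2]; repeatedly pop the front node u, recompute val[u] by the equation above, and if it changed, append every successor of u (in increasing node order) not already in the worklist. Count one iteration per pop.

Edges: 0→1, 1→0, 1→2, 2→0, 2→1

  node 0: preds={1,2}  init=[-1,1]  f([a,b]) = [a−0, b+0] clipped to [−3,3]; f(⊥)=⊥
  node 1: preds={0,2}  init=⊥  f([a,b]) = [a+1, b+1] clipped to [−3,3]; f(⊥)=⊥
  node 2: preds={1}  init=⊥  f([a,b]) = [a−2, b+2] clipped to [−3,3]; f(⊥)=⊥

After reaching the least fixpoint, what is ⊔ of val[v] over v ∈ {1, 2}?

[-3,3]

Worklist (11 pops):
  #1 pop 0: in=⊥ → [-1,1] (no change)
  #2 pop 1: in=[-1,1] → [0,2] (was ⊥); enqueue [0]
  #3 pop 2: in=[0,2] → [-2,3] (was ⊥); enqueue [1]
  #4 pop 0: in=[-2,3] → [-2,3] (was [-1,1]); enqueue []
  #5 pop 1: in=[-2,3] → [-1,3] (was [0,2]); enqueue [0,2]
  #6 pop 0: in=[-2,3] → [-2,3] (no change)
  #7 pop 2: in=[-1,3] → [-3,3] (was [-2,3]); enqueue [0,1]
  #8 pop 0: in=[-3,3] → [-3,3] (was [-2,3]); enqueue []
  #9 pop 1: in=[-3,3] → [-2,3] (was [-1,3]); enqueue [0,2]
  #10 pop 0: in=[-3,3] → [-3,3] (no change)
  #11 pop 2: in=[-2,3] → [-3,3] (no change)

Fixpoint:
  val[0] = [-3,3]
  val[1] = [-2,3]
  val[2] = [-3,3]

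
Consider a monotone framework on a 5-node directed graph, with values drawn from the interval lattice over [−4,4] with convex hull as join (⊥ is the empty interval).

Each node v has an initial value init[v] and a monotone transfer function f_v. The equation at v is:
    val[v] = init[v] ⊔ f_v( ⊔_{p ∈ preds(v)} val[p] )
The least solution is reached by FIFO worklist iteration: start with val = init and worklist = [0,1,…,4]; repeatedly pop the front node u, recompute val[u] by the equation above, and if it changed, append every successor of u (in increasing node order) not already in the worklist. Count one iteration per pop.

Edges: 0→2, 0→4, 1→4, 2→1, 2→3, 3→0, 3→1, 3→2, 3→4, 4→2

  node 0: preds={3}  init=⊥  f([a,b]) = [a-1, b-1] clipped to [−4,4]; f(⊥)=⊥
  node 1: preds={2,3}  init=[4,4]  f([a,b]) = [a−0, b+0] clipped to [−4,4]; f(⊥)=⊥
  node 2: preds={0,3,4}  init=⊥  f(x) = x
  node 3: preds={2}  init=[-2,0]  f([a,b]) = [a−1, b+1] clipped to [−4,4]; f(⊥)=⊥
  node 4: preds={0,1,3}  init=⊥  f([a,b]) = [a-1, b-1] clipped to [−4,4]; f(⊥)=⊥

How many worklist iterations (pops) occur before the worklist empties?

Trace (17 dequeues):
  [1] u=0 | in [-2,0] | out [-3,-1] | prev ⊥ | push {}
  [2] u=1 | in [-2,0] | out [-2,4] | prev [4,4] | push {}
  [3] u=2 | in [-3,0] | out [-3,0] | prev ⊥ | push {1}
  [4] u=3 | in [-3,0] | out [-4,1] | prev [-2,0] | push {0,2}
  [5] u=4 | in [-4,4] | out [-4,3] | prev ⊥ | push {}
  [6] u=1 | in [-4,1] | out [-4,4] | prev [-2,4] | push {4}
  [7] u=0 | in [-4,1] | out [-4,0] | prev [-3,-1] | push {}
  [8] u=2 | in [-4,3] | out [-4,3] | prev [-3,0] | push {1,3}
  [9] u=4 | in [-4,4] | out [-4,3] | ==
  [10] u=1 | in [-4,3] | out [-4,4] | ==
  [11] u=3 | in [-4,3] | out [-4,4] | prev [-4,1] | push {0,1,2,4}
  [12] u=0 | in [-4,4] | out [-4,3] | prev [-4,0] | push {}
  [13] u=1 | in [-4,4] | out [-4,4] | ==
  [14] u=2 | in [-4,4] | out [-4,4] | prev [-4,3] | push {1,3}
  [15] u=4 | in [-4,4] | out [-4,3] | ==
  [16] u=1 | in [-4,4] | out [-4,4] | ==
  [17] u=3 | in [-4,4] | out [-4,4] | ==

Converged values:
  [0] [-4,3]
  [1] [-4,4]
  [2] [-4,4]
  [3] [-4,4]
  [4] [-4,3]

17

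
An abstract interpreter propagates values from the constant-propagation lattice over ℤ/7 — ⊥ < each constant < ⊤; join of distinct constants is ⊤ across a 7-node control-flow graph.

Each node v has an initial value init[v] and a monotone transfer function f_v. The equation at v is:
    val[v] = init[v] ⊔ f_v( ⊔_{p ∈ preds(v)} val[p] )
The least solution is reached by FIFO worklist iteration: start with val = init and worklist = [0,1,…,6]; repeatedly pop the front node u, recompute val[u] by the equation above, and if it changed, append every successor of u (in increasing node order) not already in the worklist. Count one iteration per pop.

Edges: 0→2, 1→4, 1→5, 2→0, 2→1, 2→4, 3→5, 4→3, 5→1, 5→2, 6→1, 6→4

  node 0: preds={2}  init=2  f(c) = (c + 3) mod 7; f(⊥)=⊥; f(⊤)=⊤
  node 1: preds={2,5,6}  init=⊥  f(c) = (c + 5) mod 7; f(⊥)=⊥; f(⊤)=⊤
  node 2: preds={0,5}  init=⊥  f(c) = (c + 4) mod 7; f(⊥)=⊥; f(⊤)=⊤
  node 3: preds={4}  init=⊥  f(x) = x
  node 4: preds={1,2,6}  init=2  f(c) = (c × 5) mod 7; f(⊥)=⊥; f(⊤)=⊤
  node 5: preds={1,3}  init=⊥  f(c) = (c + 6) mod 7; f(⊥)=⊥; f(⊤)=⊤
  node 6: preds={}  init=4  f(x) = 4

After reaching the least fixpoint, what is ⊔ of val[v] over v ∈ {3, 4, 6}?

Iteration log — 16 steps:
  step 1. node 0  ⊔preds=⊥  new=2  stable
  step 2. node 1  ⊔preds=4  new=2  old=⊥  +wl: 
  step 3. node 2  ⊔preds=2  new=6  old=⊥  +wl: 0,1
  step 4. node 3  ⊔preds=2  new=2  old=⊥  +wl: 
  step 5. node 4  ⊔preds=⊤  new=⊤  old=2  +wl: 3
  step 6. node 5  ⊔preds=2  new=1  old=⊥  +wl: 2
  step 7. node 6  ⊔preds=⊥  new=4  stable
  step 8. node 0  ⊔preds=6  new=2  stable
  step 9. node 1  ⊔preds=⊤  new=⊤  old=2  +wl: 4,5
  step 10. node 3  ⊔preds=⊤  new=⊤  old=2  +wl: 
  step 11. node 2  ⊔preds=⊤  new=⊤  old=6  +wl: 0,1
  step 12. node 4  ⊔preds=⊤  new=⊤  stable
  step 13. node 5  ⊔preds=⊤  new=⊤  old=1  +wl: 2
  step 14. node 0  ⊔preds=⊤  new=⊤  old=2  +wl: 
  step 15. node 1  ⊔preds=⊤  new=⊤  stable
  step 16. node 2  ⊔preds=⊤  new=⊤  stable

Least fixpoint reached:
  node 0: ⊤
  node 1: ⊤
  node 2: ⊤
  node 3: ⊤
  node 4: ⊤
  node 5: ⊤
  node 6: 4

⊤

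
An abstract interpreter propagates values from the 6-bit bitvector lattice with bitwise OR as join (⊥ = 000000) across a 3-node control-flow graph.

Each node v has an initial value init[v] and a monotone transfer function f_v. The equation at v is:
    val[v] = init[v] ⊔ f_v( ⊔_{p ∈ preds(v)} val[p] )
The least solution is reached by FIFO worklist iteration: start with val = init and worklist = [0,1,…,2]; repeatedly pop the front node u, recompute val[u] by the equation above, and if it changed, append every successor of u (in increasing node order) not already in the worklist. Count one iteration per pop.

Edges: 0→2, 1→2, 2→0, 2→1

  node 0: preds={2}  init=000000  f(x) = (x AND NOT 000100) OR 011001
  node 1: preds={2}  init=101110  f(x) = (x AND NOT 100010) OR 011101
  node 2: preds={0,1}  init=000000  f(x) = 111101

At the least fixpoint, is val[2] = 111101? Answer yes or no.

Worklist (6 pops):
  #1 pop 0: in=000000 → 011001 (was 000000); enqueue []
  #2 pop 1: in=000000 → 111111 (was 101110); enqueue []
  #3 pop 2: in=111111 → 111101 (was 000000); enqueue [0,1]
  #4 pop 0: in=111101 → 111001 (was 011001); enqueue [2]
  #5 pop 1: in=111101 → 111111 (no change)
  #6 pop 2: in=111111 → 111101 (no change)

Fixpoint:
  val[0] = 111001
  val[1] = 111111
  val[2] = 111101

yes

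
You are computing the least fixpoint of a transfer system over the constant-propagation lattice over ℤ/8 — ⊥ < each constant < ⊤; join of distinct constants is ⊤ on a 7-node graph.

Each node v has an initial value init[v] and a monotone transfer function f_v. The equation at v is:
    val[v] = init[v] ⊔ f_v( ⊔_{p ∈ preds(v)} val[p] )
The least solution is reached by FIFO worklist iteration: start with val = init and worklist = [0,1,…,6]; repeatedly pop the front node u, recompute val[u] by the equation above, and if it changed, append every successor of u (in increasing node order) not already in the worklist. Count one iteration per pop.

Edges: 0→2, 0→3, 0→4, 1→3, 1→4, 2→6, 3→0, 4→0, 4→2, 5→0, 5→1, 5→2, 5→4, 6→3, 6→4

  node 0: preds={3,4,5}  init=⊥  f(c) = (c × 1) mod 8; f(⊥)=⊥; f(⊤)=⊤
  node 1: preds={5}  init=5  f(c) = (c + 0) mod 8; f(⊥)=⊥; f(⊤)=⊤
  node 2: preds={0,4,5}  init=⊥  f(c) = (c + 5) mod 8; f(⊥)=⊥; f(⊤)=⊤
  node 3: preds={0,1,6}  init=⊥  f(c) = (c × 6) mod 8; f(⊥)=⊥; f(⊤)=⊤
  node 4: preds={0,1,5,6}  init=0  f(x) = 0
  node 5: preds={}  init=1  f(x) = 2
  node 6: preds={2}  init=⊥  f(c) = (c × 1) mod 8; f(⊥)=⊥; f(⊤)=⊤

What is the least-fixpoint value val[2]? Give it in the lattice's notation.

⊤

Trace (12 dequeues):
  [1] u=0 | in ⊤ | out ⊤ | prev ⊥ | push {}
  [2] u=1 | in 1 | out ⊤ | prev 5 | push {}
  [3] u=2 | in ⊤ | out ⊤ | prev ⊥ | push {}
  [4] u=3 | in ⊤ | out ⊤ | prev ⊥ | push {0}
  [5] u=4 | in ⊤ | out 0 | ==
  [6] u=5 | in ⊥ | out ⊤ | prev 1 | push {1,2,4}
  [7] u=6 | in ⊤ | out ⊤ | prev ⊥ | push {3}
  [8] u=0 | in ⊤ | out ⊤ | ==
  [9] u=1 | in ⊤ | out ⊤ | ==
  [10] u=2 | in ⊤ | out ⊤ | ==
  [11] u=4 | in ⊤ | out 0 | ==
  [12] u=3 | in ⊤ | out ⊤ | ==

Converged values:
  [0] ⊤
  [1] ⊤
  [2] ⊤
  [3] ⊤
  [4] 0
  [5] ⊤
  [6] ⊤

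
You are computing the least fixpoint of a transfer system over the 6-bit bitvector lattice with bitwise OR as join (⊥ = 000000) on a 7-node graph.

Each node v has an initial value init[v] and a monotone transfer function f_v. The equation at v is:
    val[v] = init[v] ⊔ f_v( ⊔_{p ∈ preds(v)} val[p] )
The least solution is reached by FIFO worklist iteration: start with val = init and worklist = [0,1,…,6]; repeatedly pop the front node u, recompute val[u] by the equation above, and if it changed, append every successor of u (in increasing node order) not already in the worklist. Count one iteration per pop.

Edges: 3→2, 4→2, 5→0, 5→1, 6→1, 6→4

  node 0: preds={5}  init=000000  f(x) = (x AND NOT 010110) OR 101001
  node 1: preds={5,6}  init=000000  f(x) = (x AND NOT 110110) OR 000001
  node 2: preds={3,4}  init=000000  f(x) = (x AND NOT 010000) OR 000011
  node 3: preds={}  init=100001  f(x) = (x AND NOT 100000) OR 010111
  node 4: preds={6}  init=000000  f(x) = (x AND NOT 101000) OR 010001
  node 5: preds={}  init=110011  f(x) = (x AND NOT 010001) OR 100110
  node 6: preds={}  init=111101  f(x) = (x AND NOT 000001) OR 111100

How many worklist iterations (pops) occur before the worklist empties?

Worklist (10 pops):
  #1 pop 0: in=110011 → 101001 (was 000000); enqueue []
  #2 pop 1: in=111111 → 001001 (was 000000); enqueue []
  #3 pop 2: in=100001 → 100011 (was 000000); enqueue []
  #4 pop 3: in=000000 → 110111 (was 100001); enqueue [2]
  #5 pop 4: in=111101 → 010101 (was 000000); enqueue []
  #6 pop 5: in=000000 → 110111 (was 110011); enqueue [0,1]
  #7 pop 6: in=000000 → 111101 (no change)
  #8 pop 2: in=110111 → 100111 (was 100011); enqueue []
  #9 pop 0: in=110111 → 101001 (no change)
  #10 pop 1: in=111111 → 001001 (no change)

Fixpoint:
  val[0] = 101001
  val[1] = 001001
  val[2] = 100111
  val[3] = 110111
  val[4] = 010101
  val[5] = 110111
  val[6] = 111101

10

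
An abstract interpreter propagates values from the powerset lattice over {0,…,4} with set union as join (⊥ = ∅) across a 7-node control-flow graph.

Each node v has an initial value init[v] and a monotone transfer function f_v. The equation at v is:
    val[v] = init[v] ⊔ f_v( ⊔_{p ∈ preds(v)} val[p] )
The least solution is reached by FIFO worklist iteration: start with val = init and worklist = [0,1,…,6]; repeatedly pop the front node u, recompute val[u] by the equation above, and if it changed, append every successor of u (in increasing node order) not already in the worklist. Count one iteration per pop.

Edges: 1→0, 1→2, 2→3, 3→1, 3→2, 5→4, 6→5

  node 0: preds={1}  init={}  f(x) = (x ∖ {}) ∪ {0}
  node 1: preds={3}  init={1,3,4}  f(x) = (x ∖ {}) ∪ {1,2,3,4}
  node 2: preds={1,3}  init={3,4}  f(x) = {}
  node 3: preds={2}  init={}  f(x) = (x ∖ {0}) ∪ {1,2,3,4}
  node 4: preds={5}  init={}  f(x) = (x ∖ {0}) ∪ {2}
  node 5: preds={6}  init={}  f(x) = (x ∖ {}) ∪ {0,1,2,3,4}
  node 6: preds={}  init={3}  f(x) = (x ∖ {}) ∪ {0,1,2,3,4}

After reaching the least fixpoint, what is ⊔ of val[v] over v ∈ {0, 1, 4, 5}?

{0,1,2,3,4}

Worklist (12 pops):
  #1 pop 0: in={1,3,4} → {0,1,3,4} (was {}); enqueue []
  #2 pop 1: in={} → {1,2,3,4} (was {1,3,4}); enqueue [0]
  #3 pop 2: in={1,2,3,4} → {3,4} (no change)
  #4 pop 3: in={3,4} → {1,2,3,4} (was {}); enqueue [1,2]
  #5 pop 4: in={} → {2} (was {}); enqueue []
  #6 pop 5: in={3} → {0,1,2,3,4} (was {}); enqueue [4]
  #7 pop 6: in={} → {0,1,2,3,4} (was {3}); enqueue [5]
  #8 pop 0: in={1,2,3,4} → {0,1,2,3,4} (was {0,1,3,4}); enqueue []
  #9 pop 1: in={1,2,3,4} → {1,2,3,4} (no change)
  #10 pop 2: in={1,2,3,4} → {3,4} (no change)
  #11 pop 4: in={0,1,2,3,4} → {1,2,3,4} (was {2}); enqueue []
  #12 pop 5: in={0,1,2,3,4} → {0,1,2,3,4} (no change)

Fixpoint:
  val[0] = {0,1,2,3,4}
  val[1] = {1,2,3,4}
  val[2] = {3,4}
  val[3] = {1,2,3,4}
  val[4] = {1,2,3,4}
  val[5] = {0,1,2,3,4}
  val[6] = {0,1,2,3,4}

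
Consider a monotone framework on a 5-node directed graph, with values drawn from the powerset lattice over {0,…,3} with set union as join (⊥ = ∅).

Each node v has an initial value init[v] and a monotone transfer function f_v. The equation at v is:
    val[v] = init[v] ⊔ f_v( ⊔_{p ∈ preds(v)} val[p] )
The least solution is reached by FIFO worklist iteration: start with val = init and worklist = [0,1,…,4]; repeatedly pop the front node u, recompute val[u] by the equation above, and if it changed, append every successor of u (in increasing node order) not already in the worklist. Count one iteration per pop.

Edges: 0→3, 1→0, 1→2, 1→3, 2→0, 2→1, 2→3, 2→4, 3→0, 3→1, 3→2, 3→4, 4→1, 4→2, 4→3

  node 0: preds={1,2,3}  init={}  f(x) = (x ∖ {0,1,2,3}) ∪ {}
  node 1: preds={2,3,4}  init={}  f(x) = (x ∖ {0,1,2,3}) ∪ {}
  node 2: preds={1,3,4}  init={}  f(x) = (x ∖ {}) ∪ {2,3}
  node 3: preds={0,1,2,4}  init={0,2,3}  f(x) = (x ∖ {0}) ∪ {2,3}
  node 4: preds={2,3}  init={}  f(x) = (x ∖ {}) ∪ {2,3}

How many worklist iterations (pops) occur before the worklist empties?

9

Trace (9 dequeues):
  [1] u=0 | in {0,2,3} | out {} | ==
  [2] u=1 | in {0,2,3} | out {} | ==
  [3] u=2 | in {0,2,3} | out {0,2,3} | prev {} | push {0,1}
  [4] u=3 | in {0,2,3} | out {0,2,3} | ==
  [5] u=4 | in {0,2,3} | out {0,2,3} | prev {} | push {2,3}
  [6] u=0 | in {0,2,3} | out {} | ==
  [7] u=1 | in {0,2,3} | out {} | ==
  [8] u=2 | in {0,2,3} | out {0,2,3} | ==
  [9] u=3 | in {0,2,3} | out {0,2,3} | ==

Converged values:
  [0] {}
  [1] {}
  [2] {0,2,3}
  [3] {0,2,3}
  [4] {0,2,3}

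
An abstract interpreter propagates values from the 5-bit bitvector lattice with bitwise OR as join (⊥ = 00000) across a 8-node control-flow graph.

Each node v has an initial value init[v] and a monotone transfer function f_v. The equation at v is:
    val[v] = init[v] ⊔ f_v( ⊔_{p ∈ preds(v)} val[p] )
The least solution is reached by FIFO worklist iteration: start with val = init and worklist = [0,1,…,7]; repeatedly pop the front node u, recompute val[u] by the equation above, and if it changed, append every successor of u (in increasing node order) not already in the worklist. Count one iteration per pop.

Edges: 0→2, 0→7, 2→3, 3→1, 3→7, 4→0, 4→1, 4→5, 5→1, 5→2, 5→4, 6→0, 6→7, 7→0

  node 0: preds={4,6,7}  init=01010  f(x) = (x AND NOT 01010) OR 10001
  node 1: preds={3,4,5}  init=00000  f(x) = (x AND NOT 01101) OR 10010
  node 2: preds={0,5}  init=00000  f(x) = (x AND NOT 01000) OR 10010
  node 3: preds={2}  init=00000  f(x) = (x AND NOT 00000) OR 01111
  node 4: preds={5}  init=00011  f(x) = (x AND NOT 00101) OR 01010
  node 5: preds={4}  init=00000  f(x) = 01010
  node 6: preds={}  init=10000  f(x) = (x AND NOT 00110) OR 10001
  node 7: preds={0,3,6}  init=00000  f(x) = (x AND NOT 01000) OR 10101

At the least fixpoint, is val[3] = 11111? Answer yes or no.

Iteration log — 14 steps:
  step 1. node 0  ⊔preds=10011  new=11011  old=01010  +wl: 
  step 2. node 1  ⊔preds=00011  new=10010  old=00000  +wl: 
  step 3. node 2  ⊔preds=11011  new=10011  old=00000  +wl: 
  step 4. node 3  ⊔preds=10011  new=11111  old=00000  +wl: 1
  step 5. node 4  ⊔preds=00000  new=01011  old=00011  +wl: 0
  step 6. node 5  ⊔preds=01011  new=01010  old=00000  +wl: 2,4
  step 7. node 6  ⊔preds=00000  new=10001  old=10000  +wl: 
  step 8. node 7  ⊔preds=11111  new=10111  old=00000  +wl: 
  step 9. node 1  ⊔preds=11111  new=10010  stable
  step 10. node 0  ⊔preds=11111  new=11111  old=11011  +wl: 7
  step 11. node 2  ⊔preds=11111  new=10111  old=10011  +wl: 3
  step 12. node 4  ⊔preds=01010  new=01011  stable
  step 13. node 7  ⊔preds=11111  new=10111  stable
  step 14. node 3  ⊔preds=10111  new=11111  stable

Least fixpoint reached:
  node 0: 11111
  node 1: 10010
  node 2: 10111
  node 3: 11111
  node 4: 01011
  node 5: 01010
  node 6: 10001
  node 7: 10111

yes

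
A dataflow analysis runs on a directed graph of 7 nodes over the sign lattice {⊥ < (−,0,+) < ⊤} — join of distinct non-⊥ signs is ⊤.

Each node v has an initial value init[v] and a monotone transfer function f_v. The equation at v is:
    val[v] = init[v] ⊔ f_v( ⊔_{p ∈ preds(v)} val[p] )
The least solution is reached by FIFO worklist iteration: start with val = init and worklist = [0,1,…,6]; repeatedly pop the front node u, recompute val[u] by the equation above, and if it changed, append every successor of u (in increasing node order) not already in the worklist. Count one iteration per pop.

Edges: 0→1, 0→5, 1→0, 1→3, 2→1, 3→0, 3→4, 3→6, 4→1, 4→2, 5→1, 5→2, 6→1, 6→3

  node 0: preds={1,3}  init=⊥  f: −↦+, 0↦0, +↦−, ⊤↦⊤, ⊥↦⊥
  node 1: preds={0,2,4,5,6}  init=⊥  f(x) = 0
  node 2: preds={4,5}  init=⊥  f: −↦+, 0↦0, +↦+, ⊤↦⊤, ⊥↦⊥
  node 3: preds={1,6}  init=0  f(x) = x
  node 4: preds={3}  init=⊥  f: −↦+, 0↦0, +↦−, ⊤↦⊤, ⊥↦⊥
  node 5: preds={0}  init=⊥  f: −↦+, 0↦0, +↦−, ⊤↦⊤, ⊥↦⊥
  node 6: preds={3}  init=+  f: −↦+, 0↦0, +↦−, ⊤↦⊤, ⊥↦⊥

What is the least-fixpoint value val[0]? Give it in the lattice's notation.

Iteration log — 14 steps:
  step 1. node 0  ⊔preds=0  new=0  old=⊥  +wl: 
  step 2. node 1  ⊔preds=⊤  new=0  old=⊥  +wl: 0
  step 3. node 2  ⊔preds=⊥  new=⊥  stable
  step 4. node 3  ⊔preds=⊤  new=⊤  old=0  +wl: 
  step 5. node 4  ⊔preds=⊤  new=⊤  old=⊥  +wl: 1,2
  step 6. node 5  ⊔preds=0  new=0  old=⊥  +wl: 
  step 7. node 6  ⊔preds=⊤  new=⊤  old=+  +wl: 3
  step 8. node 0  ⊔preds=⊤  new=⊤  old=0  +wl: 5
  step 9. node 1  ⊔preds=⊤  new=0  stable
  step 10. node 2  ⊔preds=⊤  new=⊤  old=⊥  +wl: 1
  step 11. node 3  ⊔preds=⊤  new=⊤  stable
  step 12. node 5  ⊔preds=⊤  new=⊤  old=0  +wl: 2
  step 13. node 1  ⊔preds=⊤  new=0  stable
  step 14. node 2  ⊔preds=⊤  new=⊤  stable

Least fixpoint reached:
  node 0: ⊤
  node 1: 0
  node 2: ⊤
  node 3: ⊤
  node 4: ⊤
  node 5: ⊤
  node 6: ⊤

⊤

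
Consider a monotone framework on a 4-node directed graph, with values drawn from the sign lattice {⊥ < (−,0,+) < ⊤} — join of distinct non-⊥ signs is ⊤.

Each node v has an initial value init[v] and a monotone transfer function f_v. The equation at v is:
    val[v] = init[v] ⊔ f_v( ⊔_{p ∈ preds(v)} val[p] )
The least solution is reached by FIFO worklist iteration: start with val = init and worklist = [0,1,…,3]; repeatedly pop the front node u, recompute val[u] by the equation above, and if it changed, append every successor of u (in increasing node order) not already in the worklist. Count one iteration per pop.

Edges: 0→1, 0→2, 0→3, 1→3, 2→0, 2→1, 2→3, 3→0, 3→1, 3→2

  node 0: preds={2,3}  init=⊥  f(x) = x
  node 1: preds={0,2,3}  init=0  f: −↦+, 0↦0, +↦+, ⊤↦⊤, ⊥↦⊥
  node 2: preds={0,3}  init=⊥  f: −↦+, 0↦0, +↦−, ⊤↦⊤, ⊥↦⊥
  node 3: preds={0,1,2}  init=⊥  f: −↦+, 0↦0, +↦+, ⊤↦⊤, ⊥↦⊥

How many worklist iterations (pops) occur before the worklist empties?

10

Worklist (10 pops):
  #1 pop 0: in=⊥ → ⊥ (no change)
  #2 pop 1: in=⊥ → 0 (no change)
  #3 pop 2: in=⊥ → ⊥ (no change)
  #4 pop 3: in=0 → 0 (was ⊥); enqueue [0,1,2]
  #5 pop 0: in=0 → 0 (was ⊥); enqueue [3]
  #6 pop 1: in=0 → 0 (no change)
  #7 pop 2: in=0 → 0 (was ⊥); enqueue [0,1]
  #8 pop 3: in=0 → 0 (no change)
  #9 pop 0: in=0 → 0 (no change)
  #10 pop 1: in=0 → 0 (no change)

Fixpoint:
  val[0] = 0
  val[1] = 0
  val[2] = 0
  val[3] = 0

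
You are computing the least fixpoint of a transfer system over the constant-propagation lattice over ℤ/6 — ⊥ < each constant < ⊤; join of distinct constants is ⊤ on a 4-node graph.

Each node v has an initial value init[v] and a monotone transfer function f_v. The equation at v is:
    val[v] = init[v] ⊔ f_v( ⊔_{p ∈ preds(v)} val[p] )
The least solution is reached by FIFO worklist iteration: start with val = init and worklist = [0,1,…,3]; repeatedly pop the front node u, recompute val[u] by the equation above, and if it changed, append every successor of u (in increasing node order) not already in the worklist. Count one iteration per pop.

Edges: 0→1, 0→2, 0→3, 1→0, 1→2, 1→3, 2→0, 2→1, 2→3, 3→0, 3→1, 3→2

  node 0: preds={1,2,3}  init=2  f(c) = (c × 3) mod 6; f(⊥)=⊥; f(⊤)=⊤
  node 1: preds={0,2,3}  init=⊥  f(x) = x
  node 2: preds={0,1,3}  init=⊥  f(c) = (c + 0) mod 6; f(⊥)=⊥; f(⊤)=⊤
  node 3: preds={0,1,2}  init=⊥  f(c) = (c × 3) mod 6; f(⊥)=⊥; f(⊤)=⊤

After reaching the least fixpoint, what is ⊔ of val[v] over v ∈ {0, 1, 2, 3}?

Worklist (11 pops):
  #1 pop 0: in=⊥ → 2 (no change)
  #2 pop 1: in=2 → 2 (was ⊥); enqueue [0]
  #3 pop 2: in=2 → 2 (was ⊥); enqueue [1]
  #4 pop 3: in=2 → 0 (was ⊥); enqueue [2]
  #5 pop 0: in=⊤ → ⊤ (was 2); enqueue [3]
  #6 pop 1: in=⊤ → ⊤ (was 2); enqueue [0]
  #7 pop 2: in=⊤ → ⊤ (was 2); enqueue [1]
  #8 pop 3: in=⊤ → ⊤ (was 0); enqueue [2]
  #9 pop 0: in=⊤ → ⊤ (no change)
  #10 pop 1: in=⊤ → ⊤ (no change)
  #11 pop 2: in=⊤ → ⊤ (no change)

Fixpoint:
  val[0] = ⊤
  val[1] = ⊤
  val[2] = ⊤
  val[3] = ⊤

⊤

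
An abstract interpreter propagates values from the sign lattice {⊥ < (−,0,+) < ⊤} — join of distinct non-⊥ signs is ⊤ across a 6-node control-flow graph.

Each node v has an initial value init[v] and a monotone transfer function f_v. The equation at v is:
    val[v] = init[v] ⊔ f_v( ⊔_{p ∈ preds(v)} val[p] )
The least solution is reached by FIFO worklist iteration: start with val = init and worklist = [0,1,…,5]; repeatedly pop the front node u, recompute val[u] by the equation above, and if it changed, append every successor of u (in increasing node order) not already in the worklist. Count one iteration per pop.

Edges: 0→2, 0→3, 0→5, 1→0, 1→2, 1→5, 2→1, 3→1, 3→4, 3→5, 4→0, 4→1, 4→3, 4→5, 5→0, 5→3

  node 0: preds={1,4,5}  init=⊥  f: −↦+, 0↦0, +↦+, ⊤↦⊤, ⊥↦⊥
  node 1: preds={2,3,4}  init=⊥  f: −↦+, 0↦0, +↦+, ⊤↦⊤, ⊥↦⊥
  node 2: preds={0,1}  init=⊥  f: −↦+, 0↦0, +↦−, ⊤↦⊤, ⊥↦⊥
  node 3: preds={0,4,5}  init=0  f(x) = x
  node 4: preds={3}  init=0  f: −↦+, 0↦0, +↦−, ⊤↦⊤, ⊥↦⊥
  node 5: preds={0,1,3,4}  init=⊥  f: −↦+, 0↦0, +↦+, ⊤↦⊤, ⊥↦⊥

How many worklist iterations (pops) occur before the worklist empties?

Worklist (9 pops):
  #1 pop 0: in=0 → 0 (was ⊥); enqueue []
  #2 pop 1: in=0 → 0 (was ⊥); enqueue [0]
  #3 pop 2: in=0 → 0 (was ⊥); enqueue [1]
  #4 pop 3: in=0 → 0 (no change)
  #5 pop 4: in=0 → 0 (no change)
  #6 pop 5: in=0 → 0 (was ⊥); enqueue [3]
  #7 pop 0: in=0 → 0 (no change)
  #8 pop 1: in=0 → 0 (no change)
  #9 pop 3: in=0 → 0 (no change)

Fixpoint:
  val[0] = 0
  val[1] = 0
  val[2] = 0
  val[3] = 0
  val[4] = 0
  val[5] = 0

9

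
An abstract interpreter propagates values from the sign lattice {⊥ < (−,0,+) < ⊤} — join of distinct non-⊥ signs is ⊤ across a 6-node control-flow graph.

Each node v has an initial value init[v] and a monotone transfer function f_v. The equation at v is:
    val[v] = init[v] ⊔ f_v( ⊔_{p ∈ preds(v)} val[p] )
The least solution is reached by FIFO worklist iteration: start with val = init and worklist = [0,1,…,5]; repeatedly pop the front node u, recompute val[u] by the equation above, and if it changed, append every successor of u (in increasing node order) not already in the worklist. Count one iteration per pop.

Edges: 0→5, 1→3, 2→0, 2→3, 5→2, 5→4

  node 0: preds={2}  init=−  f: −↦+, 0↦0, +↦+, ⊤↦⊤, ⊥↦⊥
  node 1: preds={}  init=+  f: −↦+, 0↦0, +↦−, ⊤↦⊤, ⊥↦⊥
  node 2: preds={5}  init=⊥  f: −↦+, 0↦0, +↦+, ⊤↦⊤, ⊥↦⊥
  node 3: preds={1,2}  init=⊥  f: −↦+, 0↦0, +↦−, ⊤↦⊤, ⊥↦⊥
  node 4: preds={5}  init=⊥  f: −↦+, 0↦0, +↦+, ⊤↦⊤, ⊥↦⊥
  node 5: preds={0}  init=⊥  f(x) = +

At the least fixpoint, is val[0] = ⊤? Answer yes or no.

Worklist (11 pops):
  #1 pop 0: in=⊥ → − (no change)
  #2 pop 1: in=⊥ → + (no change)
  #3 pop 2: in=⊥ → ⊥ (no change)
  #4 pop 3: in=+ → − (was ⊥); enqueue []
  #5 pop 4: in=⊥ → ⊥ (no change)
  #6 pop 5: in=− → + (was ⊥); enqueue [2,4]
  #7 pop 2: in=+ → + (was ⊥); enqueue [0,3]
  #8 pop 4: in=+ → + (was ⊥); enqueue []
  #9 pop 0: in=+ → ⊤ (was −); enqueue [5]
  #10 pop 3: in=+ → − (no change)
  #11 pop 5: in=⊤ → + (no change)

Fixpoint:
  val[0] = ⊤
  val[1] = +
  val[2] = +
  val[3] = −
  val[4] = +
  val[5] = +

yes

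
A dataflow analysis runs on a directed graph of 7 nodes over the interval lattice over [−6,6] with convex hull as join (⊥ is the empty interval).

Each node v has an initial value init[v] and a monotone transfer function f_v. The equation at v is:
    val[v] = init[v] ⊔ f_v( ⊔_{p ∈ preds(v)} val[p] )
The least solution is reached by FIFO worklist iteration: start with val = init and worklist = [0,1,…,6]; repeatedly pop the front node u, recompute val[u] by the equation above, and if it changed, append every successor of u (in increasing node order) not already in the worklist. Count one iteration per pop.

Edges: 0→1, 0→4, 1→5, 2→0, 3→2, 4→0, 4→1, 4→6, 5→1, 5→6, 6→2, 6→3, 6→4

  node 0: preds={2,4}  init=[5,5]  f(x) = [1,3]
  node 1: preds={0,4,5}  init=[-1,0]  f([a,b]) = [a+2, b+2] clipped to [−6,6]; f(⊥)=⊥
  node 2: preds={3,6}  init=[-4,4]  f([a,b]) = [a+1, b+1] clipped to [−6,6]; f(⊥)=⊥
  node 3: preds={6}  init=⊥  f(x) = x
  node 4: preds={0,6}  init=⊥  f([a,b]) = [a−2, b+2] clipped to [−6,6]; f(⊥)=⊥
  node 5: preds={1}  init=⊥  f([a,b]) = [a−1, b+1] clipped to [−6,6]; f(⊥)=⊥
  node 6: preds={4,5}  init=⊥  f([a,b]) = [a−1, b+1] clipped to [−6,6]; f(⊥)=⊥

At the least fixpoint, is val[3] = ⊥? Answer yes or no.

no

Worklist (27 pops):
  #1 pop 0: in=[-4,4] → [1,5] (was [5,5]); enqueue []
  #2 pop 1: in=[1,5] → [-1,6] (was [-1,0]); enqueue []
  #3 pop 2: in=⊥ → [-4,4] (no change)
  #4 pop 3: in=⊥ → ⊥ (no change)
  #5 pop 4: in=[1,5] → [-1,6] (was ⊥); enqueue [0,1]
  #6 pop 5: in=[-1,6] → [-2,6] (was ⊥); enqueue []
  #7 pop 6: in=[-2,6] → [-3,6] (was ⊥); enqueue [2,3,4]
  #8 pop 0: in=[-4,6] → [1,5] (no change)
  #9 pop 1: in=[-2,6] → [-1,6] (no change)
  #10 pop 2: in=[-3,6] → [-4,6] (was [-4,4]); enqueue [0]
  #11 pop 3: in=[-3,6] → [-3,6] (was ⊥); enqueue [2]
  #12 pop 4: in=[-3,6] → [-5,6] (was [-1,6]); enqueue [1,6]
  #13 pop 0: in=[-5,6] → [1,5] (no change)
  #14 pop 2: in=[-3,6] → [-4,6] (no change)
  #15 pop 1: in=[-5,6] → [-3,6] (was [-1,6]); enqueue [5]
  #16 pop 6: in=[-5,6] → [-6,6] (was [-3,6]); enqueue [2,3,4]
  #17 pop 5: in=[-3,6] → [-4,6] (was [-2,6]); enqueue [1,6]
  #18 pop 2: in=[-6,6] → [-5,6] (was [-4,6]); enqueue [0]
  #19 pop 3: in=[-6,6] → [-6,6] (was [-3,6]); enqueue [2]
  #20 pop 4: in=[-6,6] → [-6,6] (was [-5,6]); enqueue []
  #21 pop 1: in=[-6,6] → [-4,6] (was [-3,6]); enqueue [5]
  #22 pop 6: in=[-6,6] → [-6,6] (no change)
  #23 pop 0: in=[-6,6] → [1,5] (no change)
  #24 pop 2: in=[-6,6] → [-5,6] (no change)
  #25 pop 5: in=[-4,6] → [-5,6] (was [-4,6]); enqueue [1,6]
  #26 pop 1: in=[-6,6] → [-4,6] (no change)
  #27 pop 6: in=[-6,6] → [-6,6] (no change)

Fixpoint:
  val[0] = [1,5]
  val[1] = [-4,6]
  val[2] = [-5,6]
  val[3] = [-6,6]
  val[4] = [-6,6]
  val[5] = [-5,6]
  val[6] = [-6,6]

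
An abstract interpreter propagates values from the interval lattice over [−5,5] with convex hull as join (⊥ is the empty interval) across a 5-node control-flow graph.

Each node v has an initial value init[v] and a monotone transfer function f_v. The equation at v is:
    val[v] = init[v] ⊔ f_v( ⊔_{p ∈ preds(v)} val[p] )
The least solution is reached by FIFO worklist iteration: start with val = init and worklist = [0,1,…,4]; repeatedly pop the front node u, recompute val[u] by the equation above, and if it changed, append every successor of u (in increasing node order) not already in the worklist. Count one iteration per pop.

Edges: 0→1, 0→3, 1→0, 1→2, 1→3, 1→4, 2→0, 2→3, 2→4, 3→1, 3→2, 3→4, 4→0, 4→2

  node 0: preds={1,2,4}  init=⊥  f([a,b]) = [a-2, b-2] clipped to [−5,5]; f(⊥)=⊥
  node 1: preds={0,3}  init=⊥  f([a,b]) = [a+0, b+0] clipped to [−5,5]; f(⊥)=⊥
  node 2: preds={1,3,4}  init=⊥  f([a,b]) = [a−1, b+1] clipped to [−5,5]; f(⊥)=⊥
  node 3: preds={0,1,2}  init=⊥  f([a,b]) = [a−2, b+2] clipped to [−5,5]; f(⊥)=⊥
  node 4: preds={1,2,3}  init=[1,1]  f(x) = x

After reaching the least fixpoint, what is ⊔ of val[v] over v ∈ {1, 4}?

Iteration log — 16 steps:
  step 1. node 0  ⊔preds=[1,1]  new=[-1,-1]  old=⊥  +wl: 
  step 2. node 1  ⊔preds=[-1,-1]  new=[-1,-1]  old=⊥  +wl: 0
  step 3. node 2  ⊔preds=[-1,1]  new=[-2,2]  old=⊥  +wl: 
  step 4. node 3  ⊔preds=[-2,2]  new=[-4,4]  old=⊥  +wl: 1,2
  step 5. node 4  ⊔preds=[-4,4]  new=[-4,4]  old=[1,1]  +wl: 
  step 6. node 0  ⊔preds=[-4,4]  new=[-5,2]  old=[-1,-1]  +wl: 3
  step 7. node 1  ⊔preds=[-5,4]  new=[-5,4]  old=[-1,-1]  +wl: 0,4
  step 8. node 2  ⊔preds=[-5,4]  new=[-5,5]  old=[-2,2]  +wl: 
  step 9. node 3  ⊔preds=[-5,5]  new=[-5,5]  old=[-4,4]  +wl: 1,2
  step 10. node 0  ⊔preds=[-5,5]  new=[-5,3]  old=[-5,2]  +wl: 3
  step 11. node 4  ⊔preds=[-5,5]  new=[-5,5]  old=[-4,4]  +wl: 0
  step 12. node 1  ⊔preds=[-5,5]  new=[-5,5]  old=[-5,4]  +wl: 4
  step 13. node 2  ⊔preds=[-5,5]  new=[-5,5]  stable
  step 14. node 3  ⊔preds=[-5,5]  new=[-5,5]  stable
  step 15. node 0  ⊔preds=[-5,5]  new=[-5,3]  stable
  step 16. node 4  ⊔preds=[-5,5]  new=[-5,5]  stable

Least fixpoint reached:
  node 0: [-5,3]
  node 1: [-5,5]
  node 2: [-5,5]
  node 3: [-5,5]
  node 4: [-5,5]

[-5,5]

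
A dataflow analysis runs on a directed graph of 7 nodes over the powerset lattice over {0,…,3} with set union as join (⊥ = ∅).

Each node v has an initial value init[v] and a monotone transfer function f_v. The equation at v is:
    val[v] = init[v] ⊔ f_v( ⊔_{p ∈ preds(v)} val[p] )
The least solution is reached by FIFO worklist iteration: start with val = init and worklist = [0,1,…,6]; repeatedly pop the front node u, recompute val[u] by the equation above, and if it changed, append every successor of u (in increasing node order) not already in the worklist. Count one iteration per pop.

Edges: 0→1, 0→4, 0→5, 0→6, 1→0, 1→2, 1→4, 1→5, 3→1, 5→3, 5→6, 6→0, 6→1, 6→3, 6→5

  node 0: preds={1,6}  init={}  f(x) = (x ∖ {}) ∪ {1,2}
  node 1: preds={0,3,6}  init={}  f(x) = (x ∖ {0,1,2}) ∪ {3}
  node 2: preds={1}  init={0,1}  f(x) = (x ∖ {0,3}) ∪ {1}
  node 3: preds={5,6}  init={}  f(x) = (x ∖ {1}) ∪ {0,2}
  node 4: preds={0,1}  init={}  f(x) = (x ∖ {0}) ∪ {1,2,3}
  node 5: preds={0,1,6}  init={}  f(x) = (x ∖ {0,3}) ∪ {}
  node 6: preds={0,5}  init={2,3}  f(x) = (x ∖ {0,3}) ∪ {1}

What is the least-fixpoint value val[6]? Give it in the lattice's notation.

{1,2,3}

Iteration log — 11 steps:
  step 1. node 0  ⊔preds={2,3}  new={1,2,3}  old={}  +wl: 
  step 2. node 1  ⊔preds={1,2,3}  new={3}  old={}  +wl: 0
  step 3. node 2  ⊔preds={3}  new={0,1}  stable
  step 4. node 3  ⊔preds={2,3}  new={0,2,3}  old={}  +wl: 1
  step 5. node 4  ⊔preds={1,2,3}  new={1,2,3}  old={}  +wl: 
  step 6. node 5  ⊔preds={1,2,3}  new={1,2}  old={}  +wl: 3
  step 7. node 6  ⊔preds={1,2,3}  new={1,2,3}  old={2,3}  +wl: 5
  step 8. node 0  ⊔preds={1,2,3}  new={1,2,3}  stable
  step 9. node 1  ⊔preds={0,1,2,3}  new={3}  stable
  step 10. node 3  ⊔preds={1,2,3}  new={0,2,3}  stable
  step 11. node 5  ⊔preds={1,2,3}  new={1,2}  stable

Least fixpoint reached:
  node 0: {1,2,3}
  node 1: {3}
  node 2: {0,1}
  node 3: {0,2,3}
  node 4: {1,2,3}
  node 5: {1,2}
  node 6: {1,2,3}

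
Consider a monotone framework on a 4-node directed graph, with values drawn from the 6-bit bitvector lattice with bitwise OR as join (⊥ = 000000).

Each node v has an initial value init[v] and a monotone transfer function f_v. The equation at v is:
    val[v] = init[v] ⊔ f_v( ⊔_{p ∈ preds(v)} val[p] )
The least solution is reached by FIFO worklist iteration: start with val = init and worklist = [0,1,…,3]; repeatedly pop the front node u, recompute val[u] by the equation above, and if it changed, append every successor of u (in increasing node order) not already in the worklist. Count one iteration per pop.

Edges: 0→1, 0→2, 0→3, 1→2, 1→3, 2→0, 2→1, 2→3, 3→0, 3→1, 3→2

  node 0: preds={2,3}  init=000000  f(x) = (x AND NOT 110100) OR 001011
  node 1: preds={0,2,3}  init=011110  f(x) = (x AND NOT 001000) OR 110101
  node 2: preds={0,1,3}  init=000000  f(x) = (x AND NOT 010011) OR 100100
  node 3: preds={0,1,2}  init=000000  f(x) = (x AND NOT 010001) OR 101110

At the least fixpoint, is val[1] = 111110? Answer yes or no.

no

Worklist (7 pops):
  #1 pop 0: in=000000 → 001011 (was 000000); enqueue []
  #2 pop 1: in=001011 → 111111 (was 011110); enqueue []
  #3 pop 2: in=111111 → 101100 (was 000000); enqueue [0,1]
  #4 pop 3: in=111111 → 101110 (was 000000); enqueue [2]
  #5 pop 0: in=101110 → 001011 (no change)
  #6 pop 1: in=101111 → 111111 (no change)
  #7 pop 2: in=111111 → 101100 (no change)

Fixpoint:
  val[0] = 001011
  val[1] = 111111
  val[2] = 101100
  val[3] = 101110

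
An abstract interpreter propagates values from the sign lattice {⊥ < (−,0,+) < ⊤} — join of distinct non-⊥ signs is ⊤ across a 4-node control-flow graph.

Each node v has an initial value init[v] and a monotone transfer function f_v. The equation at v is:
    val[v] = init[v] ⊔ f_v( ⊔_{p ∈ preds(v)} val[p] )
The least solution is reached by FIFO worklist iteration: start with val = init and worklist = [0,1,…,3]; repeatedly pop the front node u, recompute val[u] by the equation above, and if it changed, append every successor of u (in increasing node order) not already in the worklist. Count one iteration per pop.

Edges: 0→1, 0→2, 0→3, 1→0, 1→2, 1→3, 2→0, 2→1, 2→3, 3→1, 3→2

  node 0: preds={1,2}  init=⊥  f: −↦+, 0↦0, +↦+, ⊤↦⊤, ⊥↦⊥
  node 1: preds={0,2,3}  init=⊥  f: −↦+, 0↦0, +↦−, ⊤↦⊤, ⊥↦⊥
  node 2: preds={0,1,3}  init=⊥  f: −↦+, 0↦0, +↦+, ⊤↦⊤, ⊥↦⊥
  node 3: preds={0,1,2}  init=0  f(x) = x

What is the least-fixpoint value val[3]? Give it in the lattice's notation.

0

Worklist (8 pops):
  #1 pop 0: in=⊥ → ⊥ (no change)
  #2 pop 1: in=0 → 0 (was ⊥); enqueue [0]
  #3 pop 2: in=0 → 0 (was ⊥); enqueue [1]
  #4 pop 3: in=0 → 0 (no change)
  #5 pop 0: in=0 → 0 (was ⊥); enqueue [2,3]
  #6 pop 1: in=0 → 0 (no change)
  #7 pop 2: in=0 → 0 (no change)
  #8 pop 3: in=0 → 0 (no change)

Fixpoint:
  val[0] = 0
  val[1] = 0
  val[2] = 0
  val[3] = 0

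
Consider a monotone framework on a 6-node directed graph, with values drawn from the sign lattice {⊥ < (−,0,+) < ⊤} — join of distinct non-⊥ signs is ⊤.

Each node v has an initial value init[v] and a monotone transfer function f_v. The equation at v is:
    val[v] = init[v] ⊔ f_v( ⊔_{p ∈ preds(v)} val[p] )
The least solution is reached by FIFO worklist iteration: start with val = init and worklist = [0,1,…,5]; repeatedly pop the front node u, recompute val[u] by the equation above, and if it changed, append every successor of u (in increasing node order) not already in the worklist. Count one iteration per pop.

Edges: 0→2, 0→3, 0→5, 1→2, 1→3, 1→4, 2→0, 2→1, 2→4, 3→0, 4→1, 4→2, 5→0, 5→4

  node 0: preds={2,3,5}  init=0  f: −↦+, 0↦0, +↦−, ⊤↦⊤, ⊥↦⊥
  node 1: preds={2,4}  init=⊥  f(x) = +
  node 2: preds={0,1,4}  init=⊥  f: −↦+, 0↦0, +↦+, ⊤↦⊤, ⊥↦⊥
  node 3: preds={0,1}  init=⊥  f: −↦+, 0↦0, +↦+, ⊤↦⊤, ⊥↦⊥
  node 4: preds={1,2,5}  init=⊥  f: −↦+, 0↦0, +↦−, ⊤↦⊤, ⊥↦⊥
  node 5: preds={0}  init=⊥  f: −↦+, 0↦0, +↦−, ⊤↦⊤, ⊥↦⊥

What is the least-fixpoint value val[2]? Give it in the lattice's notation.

Worklist (14 pops):
  #1 pop 0: in=⊥ → 0 (no change)
  #2 pop 1: in=⊥ → + (was ⊥); enqueue []
  #3 pop 2: in=⊤ → ⊤ (was ⊥); enqueue [0,1]
  #4 pop 3: in=⊤ → ⊤ (was ⊥); enqueue []
  #5 pop 4: in=⊤ → ⊤ (was ⊥); enqueue [2]
  #6 pop 5: in=0 → 0 (was ⊥); enqueue [4]
  #7 pop 0: in=⊤ → ⊤ (was 0); enqueue [3,5]
  #8 pop 1: in=⊤ → + (no change)
  #9 pop 2: in=⊤ → ⊤ (no change)
  #10 pop 4: in=⊤ → ⊤ (no change)
  #11 pop 3: in=⊤ → ⊤ (no change)
  #12 pop 5: in=⊤ → ⊤ (was 0); enqueue [0,4]
  #13 pop 0: in=⊤ → ⊤ (no change)
  #14 pop 4: in=⊤ → ⊤ (no change)

Fixpoint:
  val[0] = ⊤
  val[1] = +
  val[2] = ⊤
  val[3] = ⊤
  val[4] = ⊤
  val[5] = ⊤

⊤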